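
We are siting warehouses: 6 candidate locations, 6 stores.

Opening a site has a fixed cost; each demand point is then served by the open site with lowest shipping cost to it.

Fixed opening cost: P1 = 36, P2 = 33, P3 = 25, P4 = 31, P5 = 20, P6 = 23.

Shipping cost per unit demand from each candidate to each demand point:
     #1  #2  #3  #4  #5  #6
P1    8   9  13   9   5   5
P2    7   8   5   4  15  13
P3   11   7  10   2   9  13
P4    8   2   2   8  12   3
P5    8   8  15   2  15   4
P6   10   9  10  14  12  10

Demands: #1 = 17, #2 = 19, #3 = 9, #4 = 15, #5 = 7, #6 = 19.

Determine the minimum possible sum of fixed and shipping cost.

Open {P3, P4}: assign each demand point to its cheapest open site.
  #1→P4 17×8=136, #2→P4 19×2=38, #3→P4 9×2=18, #4→P3 15×2=30, #5→P3 7×9=63, #6→P4 19×3=57
  shipping cost 342, fixed 56 → total 398.
Compare {P1, P4, P5}: shipping cost 314 + fixed 87 = 401.
Compare {P1, P3, P4}: shipping cost 314 + fixed 92 = 406.
Compare {P4, P5}: shipping cost 363 + fixed 51 = 414.
All other subsets cost ≥ 401. Minimum total cost: 398.

398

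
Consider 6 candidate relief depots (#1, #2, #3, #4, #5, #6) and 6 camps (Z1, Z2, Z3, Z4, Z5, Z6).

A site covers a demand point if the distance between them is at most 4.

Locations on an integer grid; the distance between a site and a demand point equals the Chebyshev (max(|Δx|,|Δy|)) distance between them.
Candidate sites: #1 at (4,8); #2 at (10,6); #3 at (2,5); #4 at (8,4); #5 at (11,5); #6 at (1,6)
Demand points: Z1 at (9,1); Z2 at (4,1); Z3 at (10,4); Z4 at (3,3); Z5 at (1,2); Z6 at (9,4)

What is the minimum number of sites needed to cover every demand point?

Coverage sets (demand points within 4 of each site):
  #1: {}
  #2: {Z3, Z6}
  #3: {Z2, Z4, Z5}
  #4: {Z1, Z2, Z3, Z6}
  #5: {Z1, Z3, Z6}
  #6: {Z4, Z5}
No single site covers all 6 demand points.
But {#3, #4} covers everything, so the minimum is 2.

2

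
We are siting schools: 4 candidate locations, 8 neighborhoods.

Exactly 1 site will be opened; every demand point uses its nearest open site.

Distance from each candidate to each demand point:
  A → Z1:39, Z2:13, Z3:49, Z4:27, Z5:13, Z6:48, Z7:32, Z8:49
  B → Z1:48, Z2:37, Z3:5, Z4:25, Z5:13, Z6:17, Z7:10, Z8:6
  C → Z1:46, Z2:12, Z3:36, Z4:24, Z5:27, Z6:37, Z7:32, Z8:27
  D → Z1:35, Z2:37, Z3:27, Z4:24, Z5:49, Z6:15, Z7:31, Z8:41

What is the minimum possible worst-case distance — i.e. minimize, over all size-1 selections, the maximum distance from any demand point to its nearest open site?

Open {C}.
  Farthest demand point is Z1 at distance 46 (to C); all others are ≤ 46.
With {B} the worst case is 48.
With {A} the worst case is 49.
No size-1 selection achieves below 46.

46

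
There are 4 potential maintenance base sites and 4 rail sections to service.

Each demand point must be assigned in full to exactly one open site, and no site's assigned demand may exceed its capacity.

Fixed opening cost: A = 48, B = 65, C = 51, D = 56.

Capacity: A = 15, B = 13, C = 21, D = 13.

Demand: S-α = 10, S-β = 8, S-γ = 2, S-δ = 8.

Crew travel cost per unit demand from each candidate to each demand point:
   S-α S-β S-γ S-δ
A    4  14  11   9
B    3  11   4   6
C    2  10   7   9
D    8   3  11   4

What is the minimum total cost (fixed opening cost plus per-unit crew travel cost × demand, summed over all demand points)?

237

Open {C, D}; cheapest assignment that respects the capacities:
  C (cap 21, load 20): S-α, S-γ, S-δ — cost 10×2 + 2×7 + 8×9 = 106
  D (cap 13, load 8): S-β — cost 8×3 = 24
  Shipping 130, fixed 107 → total 237.
  Any other capacity-feasible assignment to {C, D} ships for at least 130.
Compare {B, C}: its best feasible assignment gives total 272.
Compare {B, C, D}: its best feasible assignment gives total 272.
Every other set of open sites that can feasibly serve all demand totals ≥ 272 even under its best assignment. Minimum: 237.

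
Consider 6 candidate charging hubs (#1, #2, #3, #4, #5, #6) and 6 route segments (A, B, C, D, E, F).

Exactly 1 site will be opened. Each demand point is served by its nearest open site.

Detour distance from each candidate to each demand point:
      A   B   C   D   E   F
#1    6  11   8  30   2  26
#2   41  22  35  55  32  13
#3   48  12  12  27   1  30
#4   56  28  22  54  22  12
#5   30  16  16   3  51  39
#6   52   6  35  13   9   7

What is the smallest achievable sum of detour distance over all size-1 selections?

83

Open {#1}.
  A→#1 6, B→#1 11, C→#1 8, D→#1 30, E→#1 2, F→#1 26  ⇒ total 83.
Compare {#6}: total 122.
Compare {#3}: total 130.
No size-1 selection does better; minimum is 83.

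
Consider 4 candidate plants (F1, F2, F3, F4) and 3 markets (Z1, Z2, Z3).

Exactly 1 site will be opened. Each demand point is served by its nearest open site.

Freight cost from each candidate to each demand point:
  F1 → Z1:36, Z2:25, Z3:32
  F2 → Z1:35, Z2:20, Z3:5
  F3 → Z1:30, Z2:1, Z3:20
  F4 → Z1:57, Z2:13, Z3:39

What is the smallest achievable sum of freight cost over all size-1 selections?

51

Open {F3}.
  Z1→F3 30, Z2→F3 1, Z3→F3 20  ⇒ total 51.
Compare {F2}: total 60.
Compare {F1}: total 93.
No size-1 selection does better; minimum is 51.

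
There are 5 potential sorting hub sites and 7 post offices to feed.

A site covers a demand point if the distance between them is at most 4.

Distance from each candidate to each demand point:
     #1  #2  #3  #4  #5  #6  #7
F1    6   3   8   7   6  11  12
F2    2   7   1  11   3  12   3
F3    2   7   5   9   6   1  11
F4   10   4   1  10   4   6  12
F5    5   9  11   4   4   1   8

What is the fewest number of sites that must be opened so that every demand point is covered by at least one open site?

Coverage sets (demand points within 4 of each site):
  F1: {#2}
  F2: {#1, #3, #5, #7}
  F3: {#1, #6}
  F4: {#2, #3, #5}
  F5: {#4, #5, #6}
No 2 sites suffice: every size-2 union leaves at least one demand point uncovered.
But {F1, F2, F5} covers everything, so the minimum is 3.

3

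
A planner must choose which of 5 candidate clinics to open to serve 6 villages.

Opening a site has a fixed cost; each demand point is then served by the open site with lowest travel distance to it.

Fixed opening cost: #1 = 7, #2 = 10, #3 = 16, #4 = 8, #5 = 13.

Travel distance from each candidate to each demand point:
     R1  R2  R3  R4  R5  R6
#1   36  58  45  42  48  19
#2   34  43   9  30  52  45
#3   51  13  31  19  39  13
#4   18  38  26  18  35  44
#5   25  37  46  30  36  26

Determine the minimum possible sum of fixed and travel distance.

Open {#2, #3, #4}: assign each demand point to its cheapest open site.
  R1→#4 18, R2→#3 13, R3→#2 9, R4→#4 18, R5→#4 35, R6→#3 13
  travel distance 106, fixed 34 → total 140.
Compare {#3, #4}: travel distance 123 + fixed 24 = 147.
Compare {#1, #2, #3, #4}: travel distance 106 + fixed 41 = 147.
Compare {#2, #3}: travel distance 127 + fixed 26 = 153.
All other subsets cost ≥ 147. Minimum total cost: 140.

140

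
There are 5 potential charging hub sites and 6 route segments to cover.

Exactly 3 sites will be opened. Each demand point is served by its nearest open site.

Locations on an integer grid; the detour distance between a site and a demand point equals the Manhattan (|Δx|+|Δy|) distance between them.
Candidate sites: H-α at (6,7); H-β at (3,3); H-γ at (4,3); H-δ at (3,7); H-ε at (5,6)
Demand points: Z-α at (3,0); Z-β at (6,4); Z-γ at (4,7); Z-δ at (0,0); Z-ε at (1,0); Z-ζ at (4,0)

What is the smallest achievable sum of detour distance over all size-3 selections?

Open {H-β, H-γ, H-δ}.
  Z-α→H-β 3, Z-β→H-γ 3, Z-γ→H-δ 1, Z-δ→H-β 6, Z-ε→H-β 5, Z-ζ→H-γ 3  ⇒ total 21.
Compare {H-α, H-β, H-γ}: total 22.
Compare {H-α, H-β, H-δ}: total 22.
No size-3 selection does better; minimum is 21.

21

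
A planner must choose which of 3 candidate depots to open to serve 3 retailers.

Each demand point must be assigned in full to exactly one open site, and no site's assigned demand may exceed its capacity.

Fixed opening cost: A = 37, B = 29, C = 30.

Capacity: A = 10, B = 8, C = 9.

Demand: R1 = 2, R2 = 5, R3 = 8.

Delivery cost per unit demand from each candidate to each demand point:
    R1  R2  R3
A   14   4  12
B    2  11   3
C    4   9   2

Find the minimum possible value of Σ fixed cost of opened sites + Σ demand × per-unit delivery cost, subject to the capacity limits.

131

Open {A, C}; cheapest assignment that respects the capacities:
  A (cap 10, load 7): R1, R2 — cost 2×14 + 5×4 = 48
  C (cap 9, load 8): R3 — cost 8×2 = 16
  Shipping 64, fixed 67 → total 131.
  Any other capacity-feasible assignment to {A, C} ships for at least 64.
Compare {B, C}: its best feasible assignment gives total 134.
Compare {A, B, C}: its best feasible assignment gives total 136.
Every other set of open sites that can feasibly serve all demand totals ≥ 134 even under its best assignment. Minimum: 131.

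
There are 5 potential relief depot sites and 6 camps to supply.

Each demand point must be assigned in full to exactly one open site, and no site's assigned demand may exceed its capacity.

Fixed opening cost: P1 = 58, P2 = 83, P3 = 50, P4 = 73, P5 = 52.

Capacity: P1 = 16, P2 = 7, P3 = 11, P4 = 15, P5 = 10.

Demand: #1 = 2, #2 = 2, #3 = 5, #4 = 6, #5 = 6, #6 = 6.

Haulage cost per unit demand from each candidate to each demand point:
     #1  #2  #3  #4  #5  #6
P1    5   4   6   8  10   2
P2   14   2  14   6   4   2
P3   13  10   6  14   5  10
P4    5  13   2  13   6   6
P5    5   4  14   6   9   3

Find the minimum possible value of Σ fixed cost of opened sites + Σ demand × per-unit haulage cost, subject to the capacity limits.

Open {P1, P3}; cheapest assignment that respects the capacities:
  P1 (cap 16, load 16): #1, #2, #4, #6 — cost 2×5 + 2×4 + 6×8 + 6×2 = 78
  P3 (cap 11, load 11): #3, #5 — cost 5×6 + 6×5 = 60
  Shipping 138, fixed 108 → total 246.
  Any other capacity-feasible assignment to {P1, P3} ships for at least 138.
Compare {P1, P4}: its best feasible assignment gives total 255.
Compare {P1, P3, P5}: its best feasible assignment gives total 286.
Every other set of open sites that can feasibly serve all demand totals ≥ 255 even under its best assignment. Minimum: 246.

246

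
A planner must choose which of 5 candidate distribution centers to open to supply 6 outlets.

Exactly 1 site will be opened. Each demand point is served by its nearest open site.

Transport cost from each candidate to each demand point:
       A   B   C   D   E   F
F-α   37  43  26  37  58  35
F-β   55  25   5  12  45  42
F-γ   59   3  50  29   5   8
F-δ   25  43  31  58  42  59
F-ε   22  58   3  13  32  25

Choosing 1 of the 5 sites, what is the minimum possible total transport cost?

153

Open {F-ε}.
  A→F-ε 22, B→F-ε 58, C→F-ε 3, D→F-ε 13, E→F-ε 32, F→F-ε 25  ⇒ total 153.
Compare {F-γ}: total 154.
Compare {F-β}: total 184.
No size-1 selection does better; minimum is 153.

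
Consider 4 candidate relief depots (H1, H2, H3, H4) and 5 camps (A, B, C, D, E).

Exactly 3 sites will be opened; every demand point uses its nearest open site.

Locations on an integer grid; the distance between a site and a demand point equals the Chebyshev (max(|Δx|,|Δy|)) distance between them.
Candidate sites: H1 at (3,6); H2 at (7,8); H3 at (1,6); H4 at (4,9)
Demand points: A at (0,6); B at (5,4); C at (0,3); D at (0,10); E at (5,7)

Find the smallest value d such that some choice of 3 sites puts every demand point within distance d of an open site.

Open {H1, H2, H3}.
  Farthest demand point is D at distance 4 (to H1); all others are ≤ 4.
With {H1, H2, H4} the worst case is 4.
With {H1, H3, H4} the worst case is 4.
No size-3 selection achieves below 4.

4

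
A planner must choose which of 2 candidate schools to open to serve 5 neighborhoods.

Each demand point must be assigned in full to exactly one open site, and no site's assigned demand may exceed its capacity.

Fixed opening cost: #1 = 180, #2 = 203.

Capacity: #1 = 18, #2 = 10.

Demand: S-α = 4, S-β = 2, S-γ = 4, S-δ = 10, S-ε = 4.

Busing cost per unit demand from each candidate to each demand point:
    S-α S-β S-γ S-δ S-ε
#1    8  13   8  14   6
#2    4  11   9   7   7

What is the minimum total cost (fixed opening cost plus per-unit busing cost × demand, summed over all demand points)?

Open {#1, #2}; cheapest assignment that respects the capacities:
  #1 (cap 18, load 14): S-α, S-β, S-γ, S-ε — cost 4×8 + 2×13 + 4×8 + 4×6 = 114
  #2 (cap 10, load 10): S-δ — cost 10×7 = 70
  Shipping 184, fixed 383 → total 567.
  Any other capacity-feasible assignment to {#1, #2} ships for at least 184.
Total demand is 24 and no other set of sites has combined capacity ≥ 24, so {#1, #2} is the only feasible choice of open sites. Minimum: 567.

567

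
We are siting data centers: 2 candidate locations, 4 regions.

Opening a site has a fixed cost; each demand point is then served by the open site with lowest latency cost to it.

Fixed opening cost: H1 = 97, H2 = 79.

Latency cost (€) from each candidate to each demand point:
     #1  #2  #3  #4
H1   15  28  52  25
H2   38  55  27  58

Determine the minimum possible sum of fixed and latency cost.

217

Open {H1}: assign each demand point to its cheapest open site.
  #1→H1 15, #2→H1 28, #3→H1 52, #4→H1 25
  latency cost 120, fixed 97 → total 217.
Compare {H2}: latency cost 178 + fixed 79 = 257.
Compare {H1, H2}: latency cost 95 + fixed 176 = 271.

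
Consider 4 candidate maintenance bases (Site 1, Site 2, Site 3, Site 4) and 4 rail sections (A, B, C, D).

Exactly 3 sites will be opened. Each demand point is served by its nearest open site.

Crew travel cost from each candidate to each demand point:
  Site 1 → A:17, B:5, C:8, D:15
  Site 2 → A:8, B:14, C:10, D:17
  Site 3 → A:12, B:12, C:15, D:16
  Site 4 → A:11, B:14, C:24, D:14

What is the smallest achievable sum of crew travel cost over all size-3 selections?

35

Open {Site 1, Site 2, Site 4}.
  A→Site 2 8, B→Site 1 5, C→Site 1 8, D→Site 4 14  ⇒ total 35.
Compare {Site 1, Site 2, Site 3}: total 36.
Compare {Site 1, Site 3, Site 4}: total 38.
No size-3 selection does better; minimum is 35.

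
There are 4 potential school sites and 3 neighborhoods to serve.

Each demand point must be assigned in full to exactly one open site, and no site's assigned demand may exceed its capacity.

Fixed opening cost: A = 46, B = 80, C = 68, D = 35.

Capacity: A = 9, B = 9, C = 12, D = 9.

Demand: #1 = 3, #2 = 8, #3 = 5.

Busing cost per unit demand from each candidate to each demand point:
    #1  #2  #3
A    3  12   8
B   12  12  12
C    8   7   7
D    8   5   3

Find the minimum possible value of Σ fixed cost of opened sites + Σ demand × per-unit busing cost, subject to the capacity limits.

Open {A, D}; cheapest assignment that respects the capacities:
  A (cap 9, load 8): #1, #3 — cost 3×3 + 5×8 = 49
  D (cap 9, load 8): #2 — cost 8×5 = 40
  Shipping 89, fixed 81 → total 170.
  Any other capacity-feasible assignment to {A, D} ships for at least 89.
Compare {C, D}: its best feasible assignment gives total 198.
Compare {A, C}: its best feasible assignment gives total 219.
Every other set of open sites that can feasibly serve all demand totals ≥ 198 even under its best assignment. Minimum: 170.

170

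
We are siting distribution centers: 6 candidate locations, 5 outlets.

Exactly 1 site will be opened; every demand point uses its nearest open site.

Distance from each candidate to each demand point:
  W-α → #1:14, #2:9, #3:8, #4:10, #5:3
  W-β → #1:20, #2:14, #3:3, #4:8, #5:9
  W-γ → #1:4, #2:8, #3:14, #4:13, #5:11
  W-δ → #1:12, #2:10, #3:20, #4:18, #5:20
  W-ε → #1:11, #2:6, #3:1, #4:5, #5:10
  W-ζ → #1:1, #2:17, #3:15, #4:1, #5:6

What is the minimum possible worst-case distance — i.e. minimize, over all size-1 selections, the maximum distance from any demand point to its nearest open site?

11

Open {W-ε}.
  Farthest demand point is #1 at distance 11 (to W-ε); all others are ≤ 11.
With {W-α} the worst case is 14.
With {W-γ} the worst case is 14.
No size-1 selection achieves below 11.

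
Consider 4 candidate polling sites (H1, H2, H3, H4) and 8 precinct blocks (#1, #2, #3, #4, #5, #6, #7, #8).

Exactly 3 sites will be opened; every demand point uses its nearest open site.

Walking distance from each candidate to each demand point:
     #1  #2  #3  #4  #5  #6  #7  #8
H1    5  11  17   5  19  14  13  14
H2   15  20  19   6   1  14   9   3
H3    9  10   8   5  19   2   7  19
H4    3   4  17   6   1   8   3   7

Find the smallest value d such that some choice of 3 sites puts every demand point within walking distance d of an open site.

Open {H1, H3, H4}.
  Farthest demand point is #3 at walking distance 8 (to H3); all others are ≤ 8.
With {H2, H3, H4} the worst case is 8.
With {H1, H2, H3} the worst case is 10.
No size-3 selection achieves below 8.

8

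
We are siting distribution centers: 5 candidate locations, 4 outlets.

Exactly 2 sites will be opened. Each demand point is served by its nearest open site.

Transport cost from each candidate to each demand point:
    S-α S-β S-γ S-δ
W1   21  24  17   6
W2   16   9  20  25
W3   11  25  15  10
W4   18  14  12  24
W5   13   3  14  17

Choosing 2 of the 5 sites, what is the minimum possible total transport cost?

36

Open {W1, W5}.
  S-α→W5 13, S-β→W5 3, S-γ→W5 14, S-δ→W1 6  ⇒ total 36.
Compare {W3, W5}: total 38.
Compare {W2, W3}: total 45.
No size-2 selection does better; minimum is 36.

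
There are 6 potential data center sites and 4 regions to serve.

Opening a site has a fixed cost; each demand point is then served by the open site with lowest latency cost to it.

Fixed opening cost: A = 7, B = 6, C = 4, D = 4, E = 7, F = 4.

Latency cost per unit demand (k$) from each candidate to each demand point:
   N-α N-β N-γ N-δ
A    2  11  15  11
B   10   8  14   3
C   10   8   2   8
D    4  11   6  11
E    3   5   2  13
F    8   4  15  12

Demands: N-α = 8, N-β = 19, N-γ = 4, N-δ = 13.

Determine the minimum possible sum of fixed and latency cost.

Open {A, B, C, F}: assign each demand point to its cheapest open site.
  N-α→A 8×2=16, N-β→F 19×4=76, N-γ→C 4×2=8, N-δ→B 13×3=39
  latency cost 139, fixed 21 → total 160.
Compare {A, B, E, F}: latency cost 139 + fixed 24 = 163.
Compare {B, E, F}: latency cost 147 + fixed 17 = 164.
Compare {A, B, C, D, F}: latency cost 139 + fixed 25 = 164.
All other subsets cost ≥ 163. Minimum total cost: 160.

160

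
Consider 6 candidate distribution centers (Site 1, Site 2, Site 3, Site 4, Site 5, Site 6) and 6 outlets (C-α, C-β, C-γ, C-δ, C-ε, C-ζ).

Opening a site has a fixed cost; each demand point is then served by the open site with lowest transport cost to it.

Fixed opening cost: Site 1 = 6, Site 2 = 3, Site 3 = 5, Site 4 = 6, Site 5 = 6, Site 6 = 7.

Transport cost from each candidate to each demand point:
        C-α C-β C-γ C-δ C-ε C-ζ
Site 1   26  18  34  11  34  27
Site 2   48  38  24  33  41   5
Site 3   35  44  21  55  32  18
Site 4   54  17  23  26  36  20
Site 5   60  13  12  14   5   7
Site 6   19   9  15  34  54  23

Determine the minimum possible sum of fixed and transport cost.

79

Open {Site 5, Site 6}: assign each demand point to its cheapest open site.
  C-α→Site 6 19, C-β→Site 6 9, C-γ→Site 5 12, C-δ→Site 5 14, C-ε→Site 5 5, C-ζ→Site 5 7
  transport cost 66, fixed 13 → total 79.
Compare {Site 2, Site 5, Site 6}: transport cost 64 + fixed 16 = 80.
Compare {Site 1, Site 5, Site 6}: transport cost 63 + fixed 19 = 82.
Compare {Site 1, Site 2, Site 5, Site 6}: transport cost 61 + fixed 22 = 83.
All other subsets cost ≥ 80. Minimum total cost: 79.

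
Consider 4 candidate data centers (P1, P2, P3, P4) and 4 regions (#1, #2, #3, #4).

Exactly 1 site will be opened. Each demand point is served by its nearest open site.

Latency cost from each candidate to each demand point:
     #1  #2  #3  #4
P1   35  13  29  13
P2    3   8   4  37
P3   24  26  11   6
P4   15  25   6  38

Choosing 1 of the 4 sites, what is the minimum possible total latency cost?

52

Open {P2}.
  #1→P2 3, #2→P2 8, #3→P2 4, #4→P2 37  ⇒ total 52.
Compare {P3}: total 67.
Compare {P4}: total 84.
No size-1 selection does better; minimum is 52.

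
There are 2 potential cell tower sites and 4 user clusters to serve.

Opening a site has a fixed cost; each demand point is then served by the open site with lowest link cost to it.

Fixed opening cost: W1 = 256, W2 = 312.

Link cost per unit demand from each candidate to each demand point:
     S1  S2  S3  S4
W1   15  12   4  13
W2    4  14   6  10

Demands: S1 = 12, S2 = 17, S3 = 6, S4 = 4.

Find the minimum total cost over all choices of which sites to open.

674

Open {W2}: assign each demand point to its cheapest open site.
  S1→W2 12×4=48, S2→W2 17×14=238, S3→W2 6×6=36, S4→W2 4×10=40
  link cost 362, fixed 312 → total 674.
Compare {W1}: link cost 460 + fixed 256 = 716.
Compare {W1, W2}: link cost 316 + fixed 568 = 884.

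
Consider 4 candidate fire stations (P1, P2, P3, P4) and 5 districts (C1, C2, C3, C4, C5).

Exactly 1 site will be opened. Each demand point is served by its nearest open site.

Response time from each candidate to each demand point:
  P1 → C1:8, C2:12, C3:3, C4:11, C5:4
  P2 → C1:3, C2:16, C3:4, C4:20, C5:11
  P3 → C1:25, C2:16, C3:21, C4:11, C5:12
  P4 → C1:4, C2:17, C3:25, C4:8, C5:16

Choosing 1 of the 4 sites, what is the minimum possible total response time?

Open {P1}.
  C1→P1 8, C2→P1 12, C3→P1 3, C4→P1 11, C5→P1 4  ⇒ total 38.
Compare {P2}: total 54.
Compare {P4}: total 70.
No size-1 selection does better; minimum is 38.

38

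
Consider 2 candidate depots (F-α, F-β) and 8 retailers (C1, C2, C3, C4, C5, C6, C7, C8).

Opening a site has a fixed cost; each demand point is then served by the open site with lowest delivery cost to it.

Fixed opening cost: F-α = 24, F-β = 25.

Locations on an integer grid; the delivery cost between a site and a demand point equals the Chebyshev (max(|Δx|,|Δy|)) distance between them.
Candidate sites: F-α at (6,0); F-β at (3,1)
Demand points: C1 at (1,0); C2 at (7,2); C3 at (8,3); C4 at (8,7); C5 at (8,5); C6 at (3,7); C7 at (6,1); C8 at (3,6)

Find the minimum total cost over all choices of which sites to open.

60

Open {F-α}: assign each demand point to its cheapest open site.
  C1→F-α 5, C2→F-α 2, C3→F-α 3, C4→F-α 7, C5→F-α 5, C6→F-α 7, C7→F-α 1, C8→F-α 6
  delivery cost 36, fixed 24 → total 60.
Compare {F-β}: delivery cost 36 + fixed 25 = 61.
Compare {F-α, F-β}: delivery cost 30 + fixed 49 = 79.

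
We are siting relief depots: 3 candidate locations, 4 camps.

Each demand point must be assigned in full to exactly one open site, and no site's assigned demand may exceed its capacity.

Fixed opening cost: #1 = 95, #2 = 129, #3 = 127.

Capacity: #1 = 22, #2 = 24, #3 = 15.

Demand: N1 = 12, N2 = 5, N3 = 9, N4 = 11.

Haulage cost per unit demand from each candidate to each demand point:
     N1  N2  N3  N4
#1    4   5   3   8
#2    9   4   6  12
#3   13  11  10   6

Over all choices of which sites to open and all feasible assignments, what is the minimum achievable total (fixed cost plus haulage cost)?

Open {#1, #2}; cheapest assignment that respects the capacities:
  #1 (cap 22, load 21): N1, N3 — cost 12×4 + 9×3 = 75
  #2 (cap 24, load 16): N2, N4 — cost 5×4 + 11×12 = 152
  Shipping 227, fixed 224 → total 451.
  Any other capacity-feasible assignment to {#1, #2} ships for at least 227.
Compare {#1, #2, #3}: its best feasible assignment gives total 512.
Compare {#2, #3}: its best feasible assignment gives total 641.
Every other set of open sites that can feasibly serve all demand totals ≥ 512 even under its best assignment. Minimum: 451.

451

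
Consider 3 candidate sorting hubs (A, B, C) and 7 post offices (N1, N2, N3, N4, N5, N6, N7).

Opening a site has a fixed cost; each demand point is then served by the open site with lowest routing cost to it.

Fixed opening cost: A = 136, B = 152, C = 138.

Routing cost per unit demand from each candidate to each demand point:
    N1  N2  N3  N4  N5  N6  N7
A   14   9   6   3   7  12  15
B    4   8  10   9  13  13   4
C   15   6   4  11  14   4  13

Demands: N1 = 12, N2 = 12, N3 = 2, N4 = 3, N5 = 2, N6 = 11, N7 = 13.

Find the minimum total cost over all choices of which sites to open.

Open {B}: assign each demand point to its cheapest open site.
  N1→B 12×4=48, N2→B 12×8=96, N3→B 2×10=20, N4→B 3×9=27, N5→B 2×13=26, N6→B 11×13=143, N7→B 13×4=52
  routing cost 412, fixed 152 → total 564.
Compare {B, C}: routing cost 277 + fixed 290 = 567.
Compare {A, B}: routing cost 363 + fixed 288 = 651.
Compare {C}: routing cost 534 + fixed 138 = 672.
All other subsets cost ≥ 567. Minimum total cost: 564.

564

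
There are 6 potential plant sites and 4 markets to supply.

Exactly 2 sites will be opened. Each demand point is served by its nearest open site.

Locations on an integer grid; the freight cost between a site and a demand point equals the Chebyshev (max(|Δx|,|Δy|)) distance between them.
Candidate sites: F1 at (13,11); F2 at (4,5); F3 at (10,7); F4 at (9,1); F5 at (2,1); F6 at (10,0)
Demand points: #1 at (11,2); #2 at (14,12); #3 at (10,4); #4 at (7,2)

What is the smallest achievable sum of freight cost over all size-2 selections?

8

Open {F1, F4}.
  #1→F4 2, #2→F1 1, #3→F4 3, #4→F4 2  ⇒ total 8.
Compare {F1, F6}: total 10.
Compare {F3, F4}: total 12.
No size-2 selection does better; minimum is 8.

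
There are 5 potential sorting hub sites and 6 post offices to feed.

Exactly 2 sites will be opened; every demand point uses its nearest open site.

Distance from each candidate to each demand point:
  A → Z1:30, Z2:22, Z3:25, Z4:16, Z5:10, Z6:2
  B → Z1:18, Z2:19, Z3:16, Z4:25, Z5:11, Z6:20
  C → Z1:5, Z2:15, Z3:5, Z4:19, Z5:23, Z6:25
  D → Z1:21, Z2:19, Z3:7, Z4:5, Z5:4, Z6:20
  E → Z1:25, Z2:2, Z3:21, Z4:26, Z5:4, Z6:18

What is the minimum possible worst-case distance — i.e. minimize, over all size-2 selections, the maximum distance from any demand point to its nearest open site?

16

Open {A, C}.
  Farthest demand point is Z4 at distance 16 (to A); all others are ≤ 16.
With {A, B} the worst case is 19.
With {C, E} the worst case is 19.
No size-2 selection achieves below 16.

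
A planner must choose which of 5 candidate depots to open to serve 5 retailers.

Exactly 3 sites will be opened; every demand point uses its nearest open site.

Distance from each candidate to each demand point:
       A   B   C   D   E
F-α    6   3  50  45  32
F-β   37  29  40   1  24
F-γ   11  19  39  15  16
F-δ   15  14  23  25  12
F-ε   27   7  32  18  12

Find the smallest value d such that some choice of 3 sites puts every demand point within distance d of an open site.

Open {F-α, F-β, F-δ}.
  Farthest demand point is C at distance 23 (to F-δ); all others are ≤ 23.
With {F-α, F-γ, F-δ} the worst case is 23.
With {F-α, F-δ, F-ε} the worst case is 23.
No size-3 selection achieves below 23.

23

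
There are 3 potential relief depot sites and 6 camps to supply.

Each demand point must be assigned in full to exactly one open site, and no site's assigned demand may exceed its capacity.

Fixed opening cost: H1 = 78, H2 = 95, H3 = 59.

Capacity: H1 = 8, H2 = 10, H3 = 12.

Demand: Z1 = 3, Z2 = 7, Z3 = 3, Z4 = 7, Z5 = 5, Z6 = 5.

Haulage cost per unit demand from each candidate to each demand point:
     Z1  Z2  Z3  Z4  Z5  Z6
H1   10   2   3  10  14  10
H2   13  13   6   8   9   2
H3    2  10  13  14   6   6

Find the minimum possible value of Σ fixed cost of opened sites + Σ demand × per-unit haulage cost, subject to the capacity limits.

486

Open {H1, H2, H3}; cheapest assignment that respects the capacities:
  H1 (cap 8, load 8): Z1, Z6 — cost 3×10 + 5×10 = 80
  H2 (cap 10, load 10): Z3, Z4 — cost 3×6 + 7×8 = 74
  H3 (cap 12, load 12): Z2, Z5 — cost 7×10 + 5×6 = 100
  Shipping 254, fixed 232 → total 486.
  Any other capacity-feasible assignment to {H1, H2, H3} ships for at least 254.
Total demand is 30 and no other set of sites has combined capacity ≥ 30, so {H1, H2, H3} is the only feasible choice of open sites. Minimum: 486.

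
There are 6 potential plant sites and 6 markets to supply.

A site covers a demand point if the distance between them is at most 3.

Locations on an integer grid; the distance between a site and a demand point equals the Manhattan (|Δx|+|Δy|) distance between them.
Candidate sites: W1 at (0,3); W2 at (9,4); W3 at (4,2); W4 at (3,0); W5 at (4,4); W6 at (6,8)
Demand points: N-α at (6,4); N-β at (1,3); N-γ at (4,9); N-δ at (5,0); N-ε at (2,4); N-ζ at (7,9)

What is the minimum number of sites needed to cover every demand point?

Coverage sets (demand points within 3 of each site):
  W1: {N-β, N-ε}
  W2: {N-α}
  W3: {N-δ}
  W4: {N-δ}
  W5: {N-α, N-ε}
  W6: {N-γ, N-ζ}
No 3 sites suffice: every size-3 union leaves at least one demand point uncovered.
But {W1, W2, W3, W6} covers everything, so the minimum is 4.

4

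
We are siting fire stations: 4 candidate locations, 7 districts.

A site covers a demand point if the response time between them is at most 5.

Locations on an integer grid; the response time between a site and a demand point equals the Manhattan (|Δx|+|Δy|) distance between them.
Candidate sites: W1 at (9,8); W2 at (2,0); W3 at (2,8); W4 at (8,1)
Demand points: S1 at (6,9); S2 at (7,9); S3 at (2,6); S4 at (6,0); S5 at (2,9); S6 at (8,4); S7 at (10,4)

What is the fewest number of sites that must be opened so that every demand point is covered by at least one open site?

3

Coverage sets (demand points within 5 of each site):
  W1: {S1, S2, S6, S7}
  W2: {S4}
  W3: {S1, S3, S5}
  W4: {S4, S6, S7}
No 2 sites suffice: every size-2 union leaves at least one demand point uncovered.
But {W1, W2, W3} covers everything, so the minimum is 3.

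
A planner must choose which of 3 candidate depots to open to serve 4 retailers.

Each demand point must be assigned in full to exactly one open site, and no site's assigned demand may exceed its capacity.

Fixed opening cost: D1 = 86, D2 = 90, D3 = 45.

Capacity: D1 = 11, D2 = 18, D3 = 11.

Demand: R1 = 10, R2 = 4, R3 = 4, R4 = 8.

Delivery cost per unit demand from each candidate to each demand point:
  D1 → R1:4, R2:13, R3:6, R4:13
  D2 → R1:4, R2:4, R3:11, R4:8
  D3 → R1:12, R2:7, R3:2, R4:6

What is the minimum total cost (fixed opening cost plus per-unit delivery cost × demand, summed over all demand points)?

Open {D2, D3}; cheapest assignment that respects the capacities:
  D2 (cap 18, load 18): R1, R4 — cost 10×4 + 8×8 = 104
  D3 (cap 11, load 8): R2, R3 — cost 4×7 + 4×2 = 36
  Shipping 140, fixed 135 → total 275.
  Any other capacity-feasible assignment to {D2, D3} ships for at least 140.
Compare {D1, D2}: its best feasible assignment gives total 340.
Compare {D1, D2, D3}: its best feasible assignment gives total 349.
Every other set of open sites that can feasibly serve all demand totals ≥ 340 even under its best assignment. Minimum: 275.

275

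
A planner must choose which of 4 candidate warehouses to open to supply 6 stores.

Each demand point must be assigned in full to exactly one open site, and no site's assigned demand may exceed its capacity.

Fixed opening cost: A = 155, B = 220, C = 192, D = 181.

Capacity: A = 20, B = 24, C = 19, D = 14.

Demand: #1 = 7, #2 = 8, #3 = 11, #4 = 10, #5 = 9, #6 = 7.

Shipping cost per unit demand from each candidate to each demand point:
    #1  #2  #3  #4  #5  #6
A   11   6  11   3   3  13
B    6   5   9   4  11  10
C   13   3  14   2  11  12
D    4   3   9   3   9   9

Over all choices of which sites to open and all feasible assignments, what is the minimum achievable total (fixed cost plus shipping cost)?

811

Open {A, C, D}; cheapest assignment that respects the capacities:
  A (cap 20, load 20): #3, #5 — cost 11×11 + 9×3 = 148
  C (cap 19, load 18): #2, #4 — cost 8×3 + 10×2 = 44
  D (cap 14, load 14): #1, #6 — cost 7×4 + 7×9 = 91
  Shipping 283, fixed 528 → total 811.
  Any other capacity-feasible assignment to {A, C, D} ships for at least 283.
Compare {A, B, D}: its best feasible assignment gives total 843.
Compare {A, B, C}: its best feasible assignment gives total 870.
Every other set of open sites that can feasibly serve all demand totals ≥ 843 even under its best assignment. Minimum: 811.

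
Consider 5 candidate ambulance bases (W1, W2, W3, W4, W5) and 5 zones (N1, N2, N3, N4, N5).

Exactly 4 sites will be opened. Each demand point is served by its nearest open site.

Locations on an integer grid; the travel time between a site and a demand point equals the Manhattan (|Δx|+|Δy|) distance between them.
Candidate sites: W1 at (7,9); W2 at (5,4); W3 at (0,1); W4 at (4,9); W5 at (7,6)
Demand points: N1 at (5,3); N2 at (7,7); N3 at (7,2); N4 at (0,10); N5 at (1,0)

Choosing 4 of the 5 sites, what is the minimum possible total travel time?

13

Open {W2, W3, W4, W5}.
  N1→W2 1, N2→W5 1, N3→W2 4, N4→W4 5, N5→W3 2  ⇒ total 13.
Compare {W1, W2, W3, W4}: total 14.
Compare {W1, W2, W3, W5}: total 16.
No size-4 selection does better; minimum is 13.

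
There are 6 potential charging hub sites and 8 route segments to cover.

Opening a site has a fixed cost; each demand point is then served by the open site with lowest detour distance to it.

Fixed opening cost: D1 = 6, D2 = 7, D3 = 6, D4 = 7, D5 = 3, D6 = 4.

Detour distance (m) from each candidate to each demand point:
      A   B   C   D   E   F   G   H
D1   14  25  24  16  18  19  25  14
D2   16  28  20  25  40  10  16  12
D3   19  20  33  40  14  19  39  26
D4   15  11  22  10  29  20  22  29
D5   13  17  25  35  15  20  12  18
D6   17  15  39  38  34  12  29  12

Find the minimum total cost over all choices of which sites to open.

Open {D2, D4, D5}: assign each demand point to its cheapest open site.
  A→D5 13, B→D4 11, C→D2 20, D→D4 10, E→D5 15, F→D2 10, G→D5 12, H→D2 12
  detour distance 103, fixed 17 → total 120.
Compare {D4, D5, D6}: detour distance 107 + fixed 14 = 121.
Compare {D2, D4, D5, D6}: detour distance 103 + fixed 21 = 124.
Compare {D2, D3, D4, D5}: detour distance 102 + fixed 23 = 125.
All other subsets cost ≥ 121. Minimum total cost: 120.

120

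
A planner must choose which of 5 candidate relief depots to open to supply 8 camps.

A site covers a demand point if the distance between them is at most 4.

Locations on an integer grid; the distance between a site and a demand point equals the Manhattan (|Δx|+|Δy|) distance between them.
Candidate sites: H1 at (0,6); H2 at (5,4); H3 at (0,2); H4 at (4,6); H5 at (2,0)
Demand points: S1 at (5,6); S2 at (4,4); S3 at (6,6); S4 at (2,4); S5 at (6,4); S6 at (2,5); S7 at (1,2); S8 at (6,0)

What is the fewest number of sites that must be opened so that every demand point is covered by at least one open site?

2

Coverage sets (demand points within 4 of each site):
  H1: {S4, S6}
  H2: {S1, S2, S3, S4, S5, S6}
  H3: {S4, S7}
  H4: {S1, S2, S3, S4, S5, S6}
  H5: {S4, S7, S8}
No single site covers all 8 demand points.
But {H2, H5} covers everything, so the minimum is 2.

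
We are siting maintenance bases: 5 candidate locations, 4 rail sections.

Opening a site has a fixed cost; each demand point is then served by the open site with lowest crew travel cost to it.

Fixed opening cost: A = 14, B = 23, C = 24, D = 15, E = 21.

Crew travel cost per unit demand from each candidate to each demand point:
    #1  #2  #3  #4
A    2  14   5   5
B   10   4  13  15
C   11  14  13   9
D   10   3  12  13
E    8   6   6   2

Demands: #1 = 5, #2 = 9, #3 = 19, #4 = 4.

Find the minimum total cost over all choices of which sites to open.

181

Open {A, D}: assign each demand point to its cheapest open site.
  #1→A 5×2=10, #2→D 9×3=27, #3→A 19×5=95, #4→A 4×5=20
  crew travel cost 152, fixed 29 → total 181.
Compare {A, D, E}: crew travel cost 140 + fixed 50 = 190.
Compare {A, B}: crew travel cost 161 + fixed 37 = 198.
Compare {A, E}: crew travel cost 167 + fixed 35 = 202.
All other subsets cost ≥ 190. Minimum total cost: 181.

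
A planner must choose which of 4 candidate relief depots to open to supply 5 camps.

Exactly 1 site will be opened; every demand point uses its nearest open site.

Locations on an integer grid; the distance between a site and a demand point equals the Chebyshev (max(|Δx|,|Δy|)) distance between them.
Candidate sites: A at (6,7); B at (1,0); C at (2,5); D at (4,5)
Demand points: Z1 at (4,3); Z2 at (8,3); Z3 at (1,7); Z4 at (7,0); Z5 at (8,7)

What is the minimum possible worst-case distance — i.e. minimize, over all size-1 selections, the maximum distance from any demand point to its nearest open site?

Open {D}.
  Farthest demand point is Z4 at distance 5 (to D); all others are ≤ 5.
With {C} the worst case is 6.
With {A} the worst case is 7.
No size-1 selection achieves below 5.

5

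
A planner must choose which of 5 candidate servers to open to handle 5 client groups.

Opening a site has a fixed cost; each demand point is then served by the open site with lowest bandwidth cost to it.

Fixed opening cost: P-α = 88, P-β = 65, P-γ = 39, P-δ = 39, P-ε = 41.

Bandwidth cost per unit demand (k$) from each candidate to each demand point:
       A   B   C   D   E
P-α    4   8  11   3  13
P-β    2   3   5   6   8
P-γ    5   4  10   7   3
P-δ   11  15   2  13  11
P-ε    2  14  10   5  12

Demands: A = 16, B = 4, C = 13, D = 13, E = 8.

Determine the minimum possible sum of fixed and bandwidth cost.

282

Open {P-γ, P-δ, P-ε}: assign each demand point to its cheapest open site.
  A→P-ε 16×2=32, B→P-γ 4×4=16, C→P-δ 13×2=26, D→P-ε 13×5=65, E→P-γ 8×3=24
  bandwidth cost 163, fixed 119 → total 282.
Compare {P-β, P-γ}: bandwidth cost 211 + fixed 104 = 315.
Compare {P-γ, P-δ}: bandwidth cost 237 + fixed 78 = 315.
Compare {P-β, P-γ, P-δ}: bandwidth cost 172 + fixed 143 = 315.
All other subsets cost ≥ 315. Minimum total cost: 282.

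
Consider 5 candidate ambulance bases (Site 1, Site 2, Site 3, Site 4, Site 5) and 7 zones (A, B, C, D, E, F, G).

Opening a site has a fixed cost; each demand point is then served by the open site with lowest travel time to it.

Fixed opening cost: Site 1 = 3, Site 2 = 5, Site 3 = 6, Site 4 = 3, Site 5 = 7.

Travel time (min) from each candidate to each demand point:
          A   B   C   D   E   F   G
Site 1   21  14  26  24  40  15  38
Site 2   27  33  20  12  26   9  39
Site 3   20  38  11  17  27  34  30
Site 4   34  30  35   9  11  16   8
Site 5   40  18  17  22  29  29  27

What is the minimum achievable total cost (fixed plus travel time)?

Open {Site 1, Site 2, Site 3, Site 4}: assign each demand point to its cheapest open site.
  A→Site 3 20, B→Site 1 14, C→Site 3 11, D→Site 4 9, E→Site 4 11, F→Site 2 9, G→Site 4 8
  travel time 82, fixed 17 → total 99.
Compare {Site 1, Site 3, Site 4}: travel time 88 + fixed 12 = 100.
Compare {Site 1, Site 2, Site 4}: travel time 92 + fixed 11 = 103.
Compare {Site 1, Site 2, Site 3, Site 4, Site 5}: travel time 82 + fixed 24 = 106.
All other subsets cost ≥ 100. Minimum total cost: 99.

99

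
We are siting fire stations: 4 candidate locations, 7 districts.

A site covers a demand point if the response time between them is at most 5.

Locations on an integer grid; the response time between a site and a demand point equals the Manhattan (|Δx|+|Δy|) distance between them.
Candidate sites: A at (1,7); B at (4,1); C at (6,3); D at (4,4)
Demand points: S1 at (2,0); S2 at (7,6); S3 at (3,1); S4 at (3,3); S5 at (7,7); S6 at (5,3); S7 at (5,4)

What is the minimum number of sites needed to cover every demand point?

Coverage sets (demand points within 5 of each site):
  A: {}
  B: {S1, S3, S4, S6, S7}
  C: {S2, S3, S4, S5, S6, S7}
  D: {S2, S3, S4, S6, S7}
No single site covers all 7 demand points.
But {B, C} covers everything, so the minimum is 2.

2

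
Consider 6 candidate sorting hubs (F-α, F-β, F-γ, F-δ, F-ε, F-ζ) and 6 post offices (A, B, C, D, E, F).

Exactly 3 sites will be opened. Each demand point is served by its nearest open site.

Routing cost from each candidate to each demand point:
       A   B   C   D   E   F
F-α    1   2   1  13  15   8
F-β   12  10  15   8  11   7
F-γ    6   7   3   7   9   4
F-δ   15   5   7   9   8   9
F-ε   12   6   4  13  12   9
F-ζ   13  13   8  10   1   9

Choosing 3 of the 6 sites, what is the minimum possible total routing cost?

16

Open {F-α, F-γ, F-ζ}.
  A→F-α 1, B→F-α 2, C→F-α 1, D→F-γ 7, E→F-ζ 1, F→F-γ 4  ⇒ total 16.
Compare {F-α, F-β, F-ζ}: total 20.
Compare {F-α, F-δ, F-ζ}: total 22.
No size-3 selection does better; minimum is 16.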